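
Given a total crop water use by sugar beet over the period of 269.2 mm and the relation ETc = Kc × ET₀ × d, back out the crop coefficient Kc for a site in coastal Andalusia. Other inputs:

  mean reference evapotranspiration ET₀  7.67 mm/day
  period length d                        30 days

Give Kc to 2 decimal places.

ETc = Kc × ET₀ × d  ⇒  Kc = ETc / (ET₀ × d)
Kc = 269.2 / (7.67 × 30) = 269.2 / 230.10 = 1.1699

1.17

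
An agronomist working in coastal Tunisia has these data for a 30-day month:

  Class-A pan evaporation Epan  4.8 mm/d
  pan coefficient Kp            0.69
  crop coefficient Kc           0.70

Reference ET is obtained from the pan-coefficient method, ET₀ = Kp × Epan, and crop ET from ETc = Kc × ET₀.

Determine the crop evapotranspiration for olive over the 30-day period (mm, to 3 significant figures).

69.6 mm

ET₀ = 0.69 × 4.8 = 3.3120 mm/d
ETc = Kc × ET₀ = 0.70 × 3.3120 = 2.3184 mm/d
Over 30 days: 2.3184 × 30 = 69.552 mm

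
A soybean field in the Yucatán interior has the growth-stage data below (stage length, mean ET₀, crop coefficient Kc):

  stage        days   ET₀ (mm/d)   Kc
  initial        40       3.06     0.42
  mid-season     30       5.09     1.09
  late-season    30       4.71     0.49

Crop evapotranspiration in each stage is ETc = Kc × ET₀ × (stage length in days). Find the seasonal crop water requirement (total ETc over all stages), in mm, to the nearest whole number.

initial: 0.42 × 3.06 × 40 = 51.41 mm
mid-season: 1.09 × 5.09 × 30 = 166.44 mm
late-season: 0.49 × 4.71 × 30 = 69.24 mm
Seasonal total = 287.09 mm

287 mm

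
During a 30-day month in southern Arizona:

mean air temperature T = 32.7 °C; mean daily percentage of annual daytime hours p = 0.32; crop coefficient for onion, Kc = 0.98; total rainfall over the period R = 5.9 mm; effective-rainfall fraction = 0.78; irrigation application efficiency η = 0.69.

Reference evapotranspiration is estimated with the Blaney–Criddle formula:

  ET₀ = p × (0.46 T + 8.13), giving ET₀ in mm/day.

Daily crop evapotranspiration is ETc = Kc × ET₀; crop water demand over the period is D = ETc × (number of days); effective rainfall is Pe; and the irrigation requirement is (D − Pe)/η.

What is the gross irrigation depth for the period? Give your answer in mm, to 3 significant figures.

309 mm

ET₀ = 0.32 × (0.46 × 32.7 + 8.13) = 0.32 × 23.172 = 7.4150 mm/d
ETc = Kc × ET₀ = 0.98 × 7.4150 = 7.2667 mm/d
Crop demand D = ETc × 30 d = 7.2667 × 30 = 218.001 mm
Pe = 0.78 × 5.9 = 4.602 mm
D − Pe = 218.001 − 4.602 = 213.399 mm
Gross irrigation = 213.399 / 0.69 = 309.274 mm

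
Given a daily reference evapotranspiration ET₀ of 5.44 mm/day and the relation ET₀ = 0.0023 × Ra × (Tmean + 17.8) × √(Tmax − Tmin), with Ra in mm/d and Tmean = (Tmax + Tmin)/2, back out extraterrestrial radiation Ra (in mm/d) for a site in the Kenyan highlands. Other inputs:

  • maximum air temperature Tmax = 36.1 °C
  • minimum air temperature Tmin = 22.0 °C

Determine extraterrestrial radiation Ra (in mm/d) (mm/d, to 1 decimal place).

13.4 mm/d

Tmean = 29.05 °C; √ΔT = 3.7550
Ra = ET₀ / [0.0023 × (Tmean+17.8) × √ΔT] = 5.44 / (0.0023 × 46.85 × 3.7550) = 13.445 mm/d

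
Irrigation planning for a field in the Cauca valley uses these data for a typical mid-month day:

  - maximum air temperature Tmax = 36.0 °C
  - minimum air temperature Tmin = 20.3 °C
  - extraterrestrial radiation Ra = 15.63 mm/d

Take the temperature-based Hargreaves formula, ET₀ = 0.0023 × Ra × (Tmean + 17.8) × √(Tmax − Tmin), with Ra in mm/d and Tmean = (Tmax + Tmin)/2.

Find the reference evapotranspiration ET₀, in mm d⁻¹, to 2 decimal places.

Tmean = (36.0 + 20.3)/2 = 28.15 °C
ET₀ = 0.0023 × 15.63 × (28.15 + 17.8) × √15.7 = 0.0023 × 15.63 × 45.95 × 3.9623 = 6.5452 mm/d

6.55 mm d⁻¹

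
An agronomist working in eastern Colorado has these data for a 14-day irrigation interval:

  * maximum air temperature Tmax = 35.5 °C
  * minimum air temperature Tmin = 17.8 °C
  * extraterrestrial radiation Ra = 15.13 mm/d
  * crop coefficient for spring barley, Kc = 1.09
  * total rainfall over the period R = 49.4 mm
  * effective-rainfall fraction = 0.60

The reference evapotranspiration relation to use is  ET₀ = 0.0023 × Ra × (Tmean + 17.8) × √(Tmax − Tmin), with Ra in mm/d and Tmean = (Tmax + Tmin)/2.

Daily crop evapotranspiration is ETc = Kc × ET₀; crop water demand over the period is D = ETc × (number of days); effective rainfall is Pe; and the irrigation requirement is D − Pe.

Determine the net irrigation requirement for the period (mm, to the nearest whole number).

Tmean = (35.5 + 17.8)/2 = 26.65 °C
ET₀ = 0.0023 × 15.13 × (26.65 + 17.8) × √17.7 = 0.0023 × 15.13 × 44.45 × 4.2071 = 6.5076 mm/d
ETc = Kc × ET₀ = 1.09 × 6.5076 = 7.0933 mm/d
Crop demand D = ETc × 14 d = 7.0933 × 14 = 99.306 mm
Pe = 0.60 × 49.4 = 29.640 mm
D − Pe = 99.306 − 29.640 = 69.666 mm

70 mm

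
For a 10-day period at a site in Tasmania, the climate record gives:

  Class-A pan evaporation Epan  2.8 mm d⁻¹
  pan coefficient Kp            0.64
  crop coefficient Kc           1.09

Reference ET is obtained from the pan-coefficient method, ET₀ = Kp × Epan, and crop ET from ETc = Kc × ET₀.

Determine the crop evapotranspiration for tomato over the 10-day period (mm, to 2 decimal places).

19.53 mm

ET₀ = 0.64 × 2.8 = 1.7920 mm/d
ETc = Kc × ET₀ = 1.09 × 1.7920 = 1.9533 mm/d
Over 10 days: 1.9533 × 10 = 19.533 mm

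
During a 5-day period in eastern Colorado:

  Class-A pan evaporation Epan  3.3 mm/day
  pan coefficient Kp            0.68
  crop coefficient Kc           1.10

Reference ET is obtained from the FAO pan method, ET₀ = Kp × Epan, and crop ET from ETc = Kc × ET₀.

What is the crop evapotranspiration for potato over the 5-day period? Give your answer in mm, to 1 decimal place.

12.3 mm

ET₀ = 0.68 × 3.3 = 2.2440 mm/d
ETc = Kc × ET₀ = 1.10 × 2.2440 = 2.4684 mm/d
Over 5 days: 2.4684 × 5 = 12.342 mm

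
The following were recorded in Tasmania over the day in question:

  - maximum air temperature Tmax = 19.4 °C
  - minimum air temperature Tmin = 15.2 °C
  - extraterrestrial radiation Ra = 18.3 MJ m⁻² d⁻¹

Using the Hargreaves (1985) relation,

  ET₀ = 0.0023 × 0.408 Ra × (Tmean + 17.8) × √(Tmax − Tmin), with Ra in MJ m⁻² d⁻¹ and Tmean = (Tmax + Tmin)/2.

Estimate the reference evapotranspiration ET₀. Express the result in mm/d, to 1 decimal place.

Tmean = (19.4 + 15.2)/2 = 17.30 °C
0.408 Ra = 0.408 × 18.3 = 7.4664 mm/d equivalent
ET₀ = 0.0023 × 7.4664 × (17.30 + 17.8) × √4.2 = 0.0023 × 7.4664 × 35.10 × 2.0494 = 1.2353 mm/d

1.2 mm/d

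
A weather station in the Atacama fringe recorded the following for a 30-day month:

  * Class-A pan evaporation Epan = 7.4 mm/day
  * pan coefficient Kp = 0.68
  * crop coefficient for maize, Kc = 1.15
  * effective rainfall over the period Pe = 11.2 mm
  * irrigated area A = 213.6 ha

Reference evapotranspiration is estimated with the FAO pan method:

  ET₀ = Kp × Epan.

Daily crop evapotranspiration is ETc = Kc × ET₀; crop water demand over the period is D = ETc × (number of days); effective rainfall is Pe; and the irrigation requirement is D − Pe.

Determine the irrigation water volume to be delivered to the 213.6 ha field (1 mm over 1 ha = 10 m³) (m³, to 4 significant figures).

346900 m³

ET₀ = 0.68 × 7.4 = 5.0320 mm/d
ETc = Kc × ET₀ = 1.15 × 5.0320 = 5.7868 mm/d
Crop demand D = ETc × 30 d = 5.7868 × 30 = 173.604 mm
D − Pe = 173.604 − 11.2 = 162.404 mm
Volume = 162.404 mm × 213.6 ha × 10 = 346894.9 m³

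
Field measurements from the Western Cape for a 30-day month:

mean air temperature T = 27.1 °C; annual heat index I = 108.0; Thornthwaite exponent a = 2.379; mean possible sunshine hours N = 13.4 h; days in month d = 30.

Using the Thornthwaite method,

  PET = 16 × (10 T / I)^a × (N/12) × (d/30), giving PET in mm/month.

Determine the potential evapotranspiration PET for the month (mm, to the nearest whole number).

159 mm

10T/I = 10 × 27.1 / 108.0 = 2.5093
(10T/I)^a = 2.5093^2.379 = 8.9235
Uncorrected PET = 16 × 8.9235 = 142.776 mm
Correction = (N/12)(d/30) = (13.4/12)(30/30) = 1.1167
PET = 142.776 × 1.1167 = 159.438 mm/month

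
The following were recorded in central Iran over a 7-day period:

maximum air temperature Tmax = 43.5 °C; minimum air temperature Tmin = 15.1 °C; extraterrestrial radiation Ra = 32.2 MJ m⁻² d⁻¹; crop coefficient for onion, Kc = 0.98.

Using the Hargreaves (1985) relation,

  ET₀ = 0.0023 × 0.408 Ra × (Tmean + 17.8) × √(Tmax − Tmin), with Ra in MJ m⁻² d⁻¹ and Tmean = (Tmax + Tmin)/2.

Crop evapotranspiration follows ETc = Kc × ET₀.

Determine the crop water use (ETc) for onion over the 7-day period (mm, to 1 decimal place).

Tmean = (43.5 + 15.1)/2 = 29.30 °C
0.408 Ra = 0.408 × 32.2 = 13.1376 mm/d equivalent
ET₀ = 0.0023 × 13.1376 × (29.30 + 17.8) × √28.4 = 0.0023 × 13.1376 × 47.10 × 5.3292 = 7.5845 mm/d
ETc = Kc × ET₀ = 0.98 × 7.5845 = 7.4328 mm/d
Over 7 days: 7.4328 × 7 = 52.030 mm

52.0 mm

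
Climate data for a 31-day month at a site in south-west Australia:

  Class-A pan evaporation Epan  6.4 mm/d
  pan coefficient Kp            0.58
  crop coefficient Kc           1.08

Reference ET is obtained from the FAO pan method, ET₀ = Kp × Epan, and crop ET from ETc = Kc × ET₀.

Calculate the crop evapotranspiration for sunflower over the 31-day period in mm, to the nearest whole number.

124 mm

ET₀ = 0.58 × 6.4 = 3.7120 mm/d
ETc = Kc × ET₀ = 1.08 × 3.7120 = 4.0090 mm/d
Over 31 days: 4.0090 × 31 = 124.279 mm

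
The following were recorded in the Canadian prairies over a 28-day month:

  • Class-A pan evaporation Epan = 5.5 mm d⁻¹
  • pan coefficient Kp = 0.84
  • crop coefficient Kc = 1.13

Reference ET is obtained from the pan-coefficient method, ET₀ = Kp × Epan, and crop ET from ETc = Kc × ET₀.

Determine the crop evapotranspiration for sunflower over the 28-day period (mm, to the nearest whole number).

146 mm

ET₀ = 0.84 × 5.5 = 4.6200 mm/d
ETc = Kc × ET₀ = 1.13 × 4.6200 = 5.2206 mm/d
Over 28 days: 5.2206 × 28 = 146.177 mm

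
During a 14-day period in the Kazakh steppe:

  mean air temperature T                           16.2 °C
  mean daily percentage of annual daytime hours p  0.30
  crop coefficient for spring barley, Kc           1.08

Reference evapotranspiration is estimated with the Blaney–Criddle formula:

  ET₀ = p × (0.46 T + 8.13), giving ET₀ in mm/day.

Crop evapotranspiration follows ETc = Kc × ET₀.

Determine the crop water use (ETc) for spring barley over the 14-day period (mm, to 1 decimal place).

ET₀ = 0.30 × (0.46 × 16.2 + 8.13) = 0.30 × 15.582 = 4.6746 mm/d
ETc = Kc × ET₀ = 1.08 × 4.6746 = 5.0486 mm/d
Over 14 days: 5.0486 × 14 = 70.680 mm

70.7 mm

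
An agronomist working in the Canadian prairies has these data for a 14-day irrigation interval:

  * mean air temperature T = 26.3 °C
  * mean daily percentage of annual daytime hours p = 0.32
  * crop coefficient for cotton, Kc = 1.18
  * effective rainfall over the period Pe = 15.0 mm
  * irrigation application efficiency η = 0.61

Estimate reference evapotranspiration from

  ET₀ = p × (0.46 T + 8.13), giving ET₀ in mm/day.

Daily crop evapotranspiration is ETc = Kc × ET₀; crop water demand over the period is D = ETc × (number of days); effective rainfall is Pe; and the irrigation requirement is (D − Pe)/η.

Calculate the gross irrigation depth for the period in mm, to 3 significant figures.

151 mm

ET₀ = 0.32 × (0.46 × 26.3 + 8.13) = 0.32 × 20.228 = 6.4730 mm/d
ETc = Kc × ET₀ = 1.18 × 6.4730 = 7.6381 mm/d
Crop demand D = ETc × 14 d = 7.6381 × 14 = 106.933 mm
D − Pe = 106.933 − 15.0 = 91.933 mm
Gross irrigation = 91.933 / 0.61 = 150.710 mm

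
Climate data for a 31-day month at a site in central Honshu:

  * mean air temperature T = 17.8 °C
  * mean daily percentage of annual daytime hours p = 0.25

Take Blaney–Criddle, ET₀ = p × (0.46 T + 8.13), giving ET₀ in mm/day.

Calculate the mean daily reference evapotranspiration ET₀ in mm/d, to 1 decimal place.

ET₀ = 0.25 × (0.46 × 17.8 + 8.13) = 0.25 × 16.318 = 4.0795 mm/d

4.1 mm/d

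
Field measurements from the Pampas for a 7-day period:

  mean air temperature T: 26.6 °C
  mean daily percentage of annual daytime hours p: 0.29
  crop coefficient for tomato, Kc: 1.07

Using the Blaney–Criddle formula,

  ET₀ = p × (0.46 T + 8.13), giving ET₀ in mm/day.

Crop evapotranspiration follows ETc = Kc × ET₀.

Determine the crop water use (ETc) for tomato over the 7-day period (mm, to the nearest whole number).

ET₀ = 0.29 × (0.46 × 26.6 + 8.13) = 0.29 × 20.366 = 5.9061 mm/d
ETc = Kc × ET₀ = 1.07 × 5.9061 = 6.3195 mm/d
Over 7 days: 6.3195 × 7 = 44.237 mm

44 mm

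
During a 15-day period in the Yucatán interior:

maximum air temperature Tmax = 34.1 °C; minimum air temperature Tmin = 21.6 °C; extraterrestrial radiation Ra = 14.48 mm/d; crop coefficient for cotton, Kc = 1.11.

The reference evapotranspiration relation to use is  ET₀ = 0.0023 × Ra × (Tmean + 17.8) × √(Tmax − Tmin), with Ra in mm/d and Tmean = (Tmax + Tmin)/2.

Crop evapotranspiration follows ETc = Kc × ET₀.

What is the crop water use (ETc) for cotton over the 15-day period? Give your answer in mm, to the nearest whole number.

Tmean = (34.1 + 21.6)/2 = 27.85 °C
ET₀ = 0.0023 × 14.48 × (27.85 + 17.8) × √12.5 = 0.0023 × 14.48 × 45.65 × 3.5355 = 5.3751 mm/d
ETc = Kc × ET₀ = 1.11 × 5.3751 = 5.9664 mm/d
Over 15 days: 5.9664 × 15 = 89.496 mm

89 mm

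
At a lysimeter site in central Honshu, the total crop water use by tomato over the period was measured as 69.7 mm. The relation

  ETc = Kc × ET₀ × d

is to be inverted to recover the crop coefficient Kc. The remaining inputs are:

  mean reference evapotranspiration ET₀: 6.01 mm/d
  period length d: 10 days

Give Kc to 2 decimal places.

ETc = Kc × ET₀ × d  ⇒  Kc = ETc / (ET₀ × d)
Kc = 69.7 / (6.01 × 10) = 69.7 / 60.10 = 1.1597

1.16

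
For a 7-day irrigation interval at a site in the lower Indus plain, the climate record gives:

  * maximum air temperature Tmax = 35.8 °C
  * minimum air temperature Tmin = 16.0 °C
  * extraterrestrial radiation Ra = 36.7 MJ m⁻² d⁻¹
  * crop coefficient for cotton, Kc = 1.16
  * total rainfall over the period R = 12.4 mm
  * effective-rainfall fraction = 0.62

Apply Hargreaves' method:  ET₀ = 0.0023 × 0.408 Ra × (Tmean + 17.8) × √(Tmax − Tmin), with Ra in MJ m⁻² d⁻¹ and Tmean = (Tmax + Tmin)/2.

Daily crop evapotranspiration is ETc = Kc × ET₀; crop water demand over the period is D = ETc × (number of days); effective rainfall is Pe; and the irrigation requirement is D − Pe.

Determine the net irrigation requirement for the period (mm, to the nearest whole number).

Tmean = (35.8 + 16.0)/2 = 25.90 °C
0.408 Ra = 0.408 × 36.7 = 14.9736 mm/d equivalent
ET₀ = 0.0023 × 14.9736 × (25.90 + 17.8) × √19.8 = 0.0023 × 14.9736 × 43.70 × 4.4497 = 6.6968 mm/d
ETc = Kc × ET₀ = 1.16 × 6.6968 = 7.7683 mm/d
Crop demand D = ETc × 7 d = 7.7683 × 7 = 54.378 mm
Pe = 0.62 × 12.4 = 7.688 mm
D − Pe = 54.378 − 7.688 = 46.690 mm

47 mm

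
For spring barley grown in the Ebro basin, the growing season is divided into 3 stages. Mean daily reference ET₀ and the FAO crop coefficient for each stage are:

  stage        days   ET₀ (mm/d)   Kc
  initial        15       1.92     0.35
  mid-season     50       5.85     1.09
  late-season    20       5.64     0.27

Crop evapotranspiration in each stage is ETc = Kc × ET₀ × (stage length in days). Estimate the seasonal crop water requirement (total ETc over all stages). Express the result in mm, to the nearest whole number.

359 mm

initial: 0.35 × 1.92 × 15 = 10.08 mm
mid-season: 1.09 × 5.85 × 50 = 318.83 mm
late-season: 0.27 × 5.64 × 20 = 30.46 mm
Seasonal total = 359.37 mm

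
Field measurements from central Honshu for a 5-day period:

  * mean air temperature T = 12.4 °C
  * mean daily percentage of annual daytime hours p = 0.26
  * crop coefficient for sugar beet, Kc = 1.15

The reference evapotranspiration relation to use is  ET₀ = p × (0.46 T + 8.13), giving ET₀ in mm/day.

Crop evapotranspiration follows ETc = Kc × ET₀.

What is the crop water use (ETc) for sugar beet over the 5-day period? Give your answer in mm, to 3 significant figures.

20.7 mm

ET₀ = 0.26 × (0.46 × 12.4 + 8.13) = 0.26 × 13.834 = 3.5968 mm/d
ETc = Kc × ET₀ = 1.15 × 3.5968 = 4.1363 mm/d
Over 5 days: 4.1363 × 5 = 20.682 mm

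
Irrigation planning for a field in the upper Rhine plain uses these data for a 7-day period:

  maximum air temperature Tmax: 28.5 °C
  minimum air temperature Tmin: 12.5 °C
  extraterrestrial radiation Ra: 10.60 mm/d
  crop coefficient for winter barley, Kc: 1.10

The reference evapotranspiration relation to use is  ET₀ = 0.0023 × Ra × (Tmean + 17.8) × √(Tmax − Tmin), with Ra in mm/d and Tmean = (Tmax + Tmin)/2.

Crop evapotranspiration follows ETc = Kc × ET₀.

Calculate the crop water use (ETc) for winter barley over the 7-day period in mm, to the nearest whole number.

Tmean = (28.5 + 12.5)/2 = 20.50 °C
ET₀ = 0.0023 × 10.60 × (20.50 + 17.8) × √16.0 = 0.0023 × 10.60 × 38.30 × 4.0000 = 3.7350 mm/d
ETc = Kc × ET₀ = 1.10 × 3.7350 = 4.1085 mm/d
Over 7 days: 4.1085 × 7 = 28.760 mm

29 mm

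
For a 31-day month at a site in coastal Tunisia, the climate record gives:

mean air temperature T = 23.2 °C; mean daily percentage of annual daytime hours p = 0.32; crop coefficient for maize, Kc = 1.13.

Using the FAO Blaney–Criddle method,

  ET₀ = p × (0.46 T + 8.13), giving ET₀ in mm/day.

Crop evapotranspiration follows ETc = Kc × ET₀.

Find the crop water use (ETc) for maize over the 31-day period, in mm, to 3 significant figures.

ET₀ = 0.32 × (0.46 × 23.2 + 8.13) = 0.32 × 18.802 = 6.0166 mm/d
ETc = Kc × ET₀ = 1.13 × 6.0166 = 6.7988 mm/d
Over 31 days: 6.7988 × 31 = 210.763 mm

211 mm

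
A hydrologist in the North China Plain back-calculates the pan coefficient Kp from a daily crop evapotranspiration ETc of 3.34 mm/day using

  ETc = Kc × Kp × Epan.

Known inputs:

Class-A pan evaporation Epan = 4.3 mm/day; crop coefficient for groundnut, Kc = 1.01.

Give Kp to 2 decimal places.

0.77

ETc = Kc × Kp × Epan  ⇒  Kp = ETc / (Kc × Epan)
Kp = 3.34 / (1.01 × 4.3) = 3.34 / 4.343 = 0.7691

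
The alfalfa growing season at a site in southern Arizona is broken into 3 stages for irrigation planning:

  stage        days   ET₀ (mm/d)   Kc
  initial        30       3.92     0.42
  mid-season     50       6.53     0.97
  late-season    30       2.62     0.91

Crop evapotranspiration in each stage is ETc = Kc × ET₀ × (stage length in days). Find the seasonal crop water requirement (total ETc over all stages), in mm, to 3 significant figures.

initial: 0.42 × 3.92 × 30 = 49.39 mm
mid-season: 0.97 × 6.53 × 50 = 316.71 mm
late-season: 0.91 × 2.62 × 30 = 71.53 mm
Seasonal total = 437.63 mm

438 mm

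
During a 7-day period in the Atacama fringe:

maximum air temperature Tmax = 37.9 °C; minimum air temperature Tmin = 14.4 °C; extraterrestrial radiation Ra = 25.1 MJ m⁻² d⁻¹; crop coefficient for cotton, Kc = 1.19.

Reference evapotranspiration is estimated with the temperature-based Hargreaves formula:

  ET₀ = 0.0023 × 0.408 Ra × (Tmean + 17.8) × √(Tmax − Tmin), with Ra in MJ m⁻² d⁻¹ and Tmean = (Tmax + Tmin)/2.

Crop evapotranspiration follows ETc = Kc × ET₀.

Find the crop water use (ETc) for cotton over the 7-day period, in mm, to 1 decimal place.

41.8 mm

Tmean = (37.9 + 14.4)/2 = 26.15 °C
0.408 Ra = 0.408 × 25.1 = 10.2408 mm/d equivalent
ET₀ = 0.0023 × 10.2408 × (26.15 + 17.8) × √23.5 = 0.0023 × 10.2408 × 43.95 × 4.8477 = 5.0183 mm/d
ETc = Kc × ET₀ = 1.19 × 5.0183 = 5.9718 mm/d
Over 7 days: 5.9718 × 7 = 41.803 mm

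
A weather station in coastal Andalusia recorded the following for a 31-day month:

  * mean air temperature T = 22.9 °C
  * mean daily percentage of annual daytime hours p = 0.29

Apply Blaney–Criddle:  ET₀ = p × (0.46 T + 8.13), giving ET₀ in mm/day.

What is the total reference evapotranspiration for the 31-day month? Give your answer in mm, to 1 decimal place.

167.8 mm

ET₀ = 0.29 × (0.46 × 22.9 + 8.13) = 0.29 × 18.664 = 5.4126 mm/d
Monthly total = 5.4126 × 31 = 167.791 mm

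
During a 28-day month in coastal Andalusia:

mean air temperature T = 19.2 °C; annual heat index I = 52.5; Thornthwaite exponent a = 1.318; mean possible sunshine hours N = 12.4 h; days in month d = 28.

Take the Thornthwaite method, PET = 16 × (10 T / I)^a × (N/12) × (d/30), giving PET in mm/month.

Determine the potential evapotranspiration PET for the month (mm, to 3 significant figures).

10T/I = 10 × 19.2 / 52.5 = 3.6571
(10T/I)^a = 3.6571^1.318 = 5.5235
Uncorrected PET = 16 × 5.5235 = 88.376 mm
Correction = (N/12)(d/30) = (12.4/12)(28/30) = 0.9644
PET = 88.376 × 0.9644 = 85.230 mm/month

85.2 mm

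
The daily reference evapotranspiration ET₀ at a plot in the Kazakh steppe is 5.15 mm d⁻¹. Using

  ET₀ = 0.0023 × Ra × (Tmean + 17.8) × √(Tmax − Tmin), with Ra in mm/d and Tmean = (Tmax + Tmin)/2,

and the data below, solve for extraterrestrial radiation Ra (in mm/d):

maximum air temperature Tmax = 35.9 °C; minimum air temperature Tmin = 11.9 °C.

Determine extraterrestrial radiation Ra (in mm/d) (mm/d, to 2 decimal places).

10.96 mm/d

Tmean = 23.90 °C; √ΔT = 4.8990
Ra = ET₀ / [0.0023 × (Tmean+17.8) × √ΔT] = 5.15 / (0.0023 × 41.70 × 4.8990) = 10.961 mm/d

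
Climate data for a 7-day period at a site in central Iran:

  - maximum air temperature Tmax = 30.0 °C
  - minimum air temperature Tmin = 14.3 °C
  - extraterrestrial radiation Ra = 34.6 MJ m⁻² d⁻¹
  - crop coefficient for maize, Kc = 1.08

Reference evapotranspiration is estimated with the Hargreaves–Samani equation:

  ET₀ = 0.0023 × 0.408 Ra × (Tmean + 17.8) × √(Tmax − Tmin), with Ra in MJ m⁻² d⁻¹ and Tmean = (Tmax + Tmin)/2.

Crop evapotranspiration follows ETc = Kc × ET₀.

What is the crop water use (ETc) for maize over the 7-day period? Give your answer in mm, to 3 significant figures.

38.9 mm

Tmean = (30.0 + 14.3)/2 = 22.15 °C
0.408 Ra = 0.408 × 34.6 = 14.1168 mm/d equivalent
ET₀ = 0.0023 × 14.1168 × (22.15 + 17.8) × √15.7 = 0.0023 × 14.1168 × 39.95 × 3.9623 = 5.1396 mm/d
ETc = Kc × ET₀ = 1.08 × 5.1396 = 5.5508 mm/d
Over 7 days: 5.5508 × 7 = 38.856 mm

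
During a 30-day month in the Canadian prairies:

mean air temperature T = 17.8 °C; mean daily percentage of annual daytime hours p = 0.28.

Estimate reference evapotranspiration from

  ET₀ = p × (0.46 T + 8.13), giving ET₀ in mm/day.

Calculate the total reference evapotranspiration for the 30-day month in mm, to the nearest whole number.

137 mm

ET₀ = 0.28 × (0.46 × 17.8 + 8.13) = 0.28 × 16.318 = 4.5690 mm/d
Monthly total = 4.5690 × 30 = 137.070 mm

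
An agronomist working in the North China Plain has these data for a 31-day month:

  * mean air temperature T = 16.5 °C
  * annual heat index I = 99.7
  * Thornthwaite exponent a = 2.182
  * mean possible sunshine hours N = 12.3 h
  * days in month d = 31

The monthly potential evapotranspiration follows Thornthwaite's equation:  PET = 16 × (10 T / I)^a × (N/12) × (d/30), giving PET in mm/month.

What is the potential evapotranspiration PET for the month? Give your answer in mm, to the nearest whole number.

10T/I = 10 × 16.5 / 99.7 = 1.6550
(10T/I)^a = 1.6550^2.182 = 3.0020
Uncorrected PET = 16 × 3.0020 = 48.032 mm
Correction = (N/12)(d/30) = (12.3/12)(31/30) = 1.0592
PET = 48.032 × 1.0592 = 50.875 mm/month

51 mm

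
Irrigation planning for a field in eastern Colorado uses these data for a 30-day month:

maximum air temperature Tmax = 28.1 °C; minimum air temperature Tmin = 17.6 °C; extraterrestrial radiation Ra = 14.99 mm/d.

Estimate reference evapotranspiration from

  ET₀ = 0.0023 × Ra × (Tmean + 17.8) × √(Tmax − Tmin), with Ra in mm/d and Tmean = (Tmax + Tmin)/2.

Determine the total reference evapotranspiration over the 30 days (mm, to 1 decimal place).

Tmean = (28.1 + 17.6)/2 = 22.85 °C
ET₀ = 0.0023 × 14.99 × (22.85 + 17.8) × √10.5 = 0.0023 × 14.99 × 40.65 × 3.2404 = 4.5414 mm/d
Over 30 days: 4.5414 × 30 = 136.242 mm

136.2 mm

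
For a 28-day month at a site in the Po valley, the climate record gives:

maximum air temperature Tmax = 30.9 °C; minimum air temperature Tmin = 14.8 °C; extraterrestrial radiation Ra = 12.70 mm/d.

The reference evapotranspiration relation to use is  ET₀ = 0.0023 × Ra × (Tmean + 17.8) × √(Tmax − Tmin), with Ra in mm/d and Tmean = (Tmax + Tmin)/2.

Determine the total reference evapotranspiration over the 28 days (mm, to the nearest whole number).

Tmean = (30.9 + 14.8)/2 = 22.85 °C
ET₀ = 0.0023 × 12.70 × (22.85 + 17.8) × √16.1 = 0.0023 × 12.70 × 40.65 × 4.0125 = 4.7644 mm/d
Over 28 days: 4.7644 × 28 = 133.403 mm

133 mm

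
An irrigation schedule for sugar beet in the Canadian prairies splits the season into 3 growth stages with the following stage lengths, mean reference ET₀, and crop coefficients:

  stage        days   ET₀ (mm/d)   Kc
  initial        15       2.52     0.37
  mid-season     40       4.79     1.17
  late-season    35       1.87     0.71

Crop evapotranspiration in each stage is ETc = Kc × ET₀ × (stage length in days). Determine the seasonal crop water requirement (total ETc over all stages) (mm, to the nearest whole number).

initial: 0.37 × 2.52 × 15 = 13.99 mm
mid-season: 1.17 × 4.79 × 40 = 224.17 mm
late-season: 0.71 × 1.87 × 35 = 46.47 mm
Seasonal total = 284.63 mm

285 mm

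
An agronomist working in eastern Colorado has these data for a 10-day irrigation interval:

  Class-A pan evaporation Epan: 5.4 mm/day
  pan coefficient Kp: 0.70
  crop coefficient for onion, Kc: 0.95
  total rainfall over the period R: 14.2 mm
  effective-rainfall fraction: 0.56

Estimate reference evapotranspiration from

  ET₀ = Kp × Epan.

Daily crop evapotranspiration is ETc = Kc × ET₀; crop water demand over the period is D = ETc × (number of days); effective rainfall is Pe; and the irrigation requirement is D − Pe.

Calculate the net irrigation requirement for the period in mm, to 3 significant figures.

28.0 mm

ET₀ = 0.70 × 5.4 = 3.7800 mm/d
ETc = Kc × ET₀ = 0.95 × 3.7800 = 3.5910 mm/d
Crop demand D = ETc × 10 d = 3.5910 × 10 = 35.910 mm
Pe = 0.56 × 14.2 = 7.952 mm
D − Pe = 35.910 − 7.952 = 27.958 mm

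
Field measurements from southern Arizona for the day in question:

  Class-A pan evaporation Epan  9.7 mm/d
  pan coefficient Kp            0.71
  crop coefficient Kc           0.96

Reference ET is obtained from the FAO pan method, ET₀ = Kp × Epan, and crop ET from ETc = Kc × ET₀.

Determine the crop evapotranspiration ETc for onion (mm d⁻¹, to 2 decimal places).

ET₀ = 0.71 × 9.7 = 6.8870 mm/d
ETc = Kc × ET₀ = 0.96 × 6.8870 = 6.6115 mm/d

6.61 mm d⁻¹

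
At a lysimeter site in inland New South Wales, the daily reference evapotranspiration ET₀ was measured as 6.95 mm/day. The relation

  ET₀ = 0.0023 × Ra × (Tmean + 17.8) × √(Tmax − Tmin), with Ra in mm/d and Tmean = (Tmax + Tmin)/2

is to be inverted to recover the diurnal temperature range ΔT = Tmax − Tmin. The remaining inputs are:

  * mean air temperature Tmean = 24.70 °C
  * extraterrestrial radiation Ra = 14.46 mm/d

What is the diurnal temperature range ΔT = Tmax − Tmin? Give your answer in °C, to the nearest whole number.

24 °C

√ΔT = ET₀ / [0.0023 × Ra × (Tmean+17.8)] = 6.95 / (0.0023 × 14.46 × 42.50) = 4.9170
ΔT = 4.9170² = 24.177 °C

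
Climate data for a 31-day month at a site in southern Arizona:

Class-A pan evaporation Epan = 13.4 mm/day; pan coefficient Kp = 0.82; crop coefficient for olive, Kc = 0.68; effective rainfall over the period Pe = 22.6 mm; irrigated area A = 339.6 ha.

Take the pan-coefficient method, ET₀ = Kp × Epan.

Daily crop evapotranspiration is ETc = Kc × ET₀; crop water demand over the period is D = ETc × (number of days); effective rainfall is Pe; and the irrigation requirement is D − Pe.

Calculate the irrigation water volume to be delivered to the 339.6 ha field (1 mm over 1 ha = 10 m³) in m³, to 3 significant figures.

ET₀ = 0.82 × 13.4 = 10.9880 mm/d
ETc = Kc × ET₀ = 0.68 × 10.9880 = 7.4718 mm/d
Crop demand D = ETc × 31 d = 7.4718 × 31 = 231.626 mm
D − Pe = 231.626 − 22.6 = 209.026 mm
Volume = 209.026 mm × 339.6 ha × 10 = 709852.3 m³

710000 m³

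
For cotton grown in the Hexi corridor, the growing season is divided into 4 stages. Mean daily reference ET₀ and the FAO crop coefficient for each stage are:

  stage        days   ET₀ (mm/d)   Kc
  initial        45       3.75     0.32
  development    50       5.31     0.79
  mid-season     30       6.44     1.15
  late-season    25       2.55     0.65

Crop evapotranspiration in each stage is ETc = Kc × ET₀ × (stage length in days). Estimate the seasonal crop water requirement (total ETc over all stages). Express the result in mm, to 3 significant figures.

527 mm

initial: 0.32 × 3.75 × 45 = 54.00 mm
development: 0.79 × 5.31 × 50 = 209.75 mm
mid-season: 1.15 × 6.44 × 30 = 222.18 mm
late-season: 0.65 × 2.55 × 25 = 41.44 mm
Seasonal total = 527.37 mm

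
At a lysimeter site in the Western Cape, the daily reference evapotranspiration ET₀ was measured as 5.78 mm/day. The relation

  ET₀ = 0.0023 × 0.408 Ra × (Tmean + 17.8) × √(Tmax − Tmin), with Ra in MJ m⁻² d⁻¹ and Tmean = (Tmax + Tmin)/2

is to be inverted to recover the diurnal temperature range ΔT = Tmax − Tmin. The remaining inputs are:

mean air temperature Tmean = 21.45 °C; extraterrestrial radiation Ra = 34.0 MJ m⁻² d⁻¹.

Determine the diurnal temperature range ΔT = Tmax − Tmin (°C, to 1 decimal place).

√ΔT = ET₀ / [0.0023 × 0.408 × Ra × (Tmean+17.8)] = 5.78 / (0.0023 × 13.8720 × 39.25) = 4.6155
ΔT = 4.6155² = 21.303 °C

21.3 °C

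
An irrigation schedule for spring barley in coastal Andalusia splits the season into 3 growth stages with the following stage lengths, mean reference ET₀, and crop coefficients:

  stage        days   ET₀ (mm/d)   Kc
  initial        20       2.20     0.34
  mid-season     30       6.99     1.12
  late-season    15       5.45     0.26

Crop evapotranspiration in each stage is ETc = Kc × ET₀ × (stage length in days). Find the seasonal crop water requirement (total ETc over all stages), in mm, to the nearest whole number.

initial: 0.34 × 2.20 × 20 = 14.96 mm
mid-season: 1.12 × 6.99 × 30 = 234.86 mm
late-season: 0.26 × 5.45 × 15 = 21.26 mm
Seasonal total = 271.08 mm

271 mm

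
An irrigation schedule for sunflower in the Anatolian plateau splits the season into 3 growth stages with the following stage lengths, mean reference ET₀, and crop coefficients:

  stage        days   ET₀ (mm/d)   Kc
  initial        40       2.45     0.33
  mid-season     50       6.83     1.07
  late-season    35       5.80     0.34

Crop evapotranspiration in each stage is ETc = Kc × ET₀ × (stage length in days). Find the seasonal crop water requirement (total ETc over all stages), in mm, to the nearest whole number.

initial: 0.33 × 2.45 × 40 = 32.34 mm
mid-season: 1.07 × 6.83 × 50 = 365.41 mm
late-season: 0.34 × 5.80 × 35 = 69.02 mm
Seasonal total = 466.77 mm

467 mm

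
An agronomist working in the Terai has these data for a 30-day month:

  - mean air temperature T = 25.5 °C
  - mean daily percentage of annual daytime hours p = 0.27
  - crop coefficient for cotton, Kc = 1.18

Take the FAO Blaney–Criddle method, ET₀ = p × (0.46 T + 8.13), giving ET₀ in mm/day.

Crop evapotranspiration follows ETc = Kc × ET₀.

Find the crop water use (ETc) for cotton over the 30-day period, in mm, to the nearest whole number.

190 mm

ET₀ = 0.27 × (0.46 × 25.5 + 8.13) = 0.27 × 19.860 = 5.3622 mm/d
ETc = Kc × ET₀ = 1.18 × 5.3622 = 6.3274 mm/d
Over 30 days: 6.3274 × 30 = 189.822 mm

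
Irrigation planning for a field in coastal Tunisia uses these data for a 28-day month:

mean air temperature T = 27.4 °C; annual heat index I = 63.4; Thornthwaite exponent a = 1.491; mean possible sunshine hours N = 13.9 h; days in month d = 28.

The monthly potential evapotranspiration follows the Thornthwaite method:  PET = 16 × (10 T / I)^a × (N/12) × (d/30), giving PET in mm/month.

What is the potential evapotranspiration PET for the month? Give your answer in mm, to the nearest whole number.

153 mm

10T/I = 10 × 27.4 / 63.4 = 4.3218
(10T/I)^a = 4.3218^1.491 = 8.8670
Uncorrected PET = 16 × 8.8670 = 141.872 mm
Correction = (N/12)(d/30) = (13.9/12)(28/30) = 1.0811
PET = 141.872 × 1.0811 = 153.378 mm/month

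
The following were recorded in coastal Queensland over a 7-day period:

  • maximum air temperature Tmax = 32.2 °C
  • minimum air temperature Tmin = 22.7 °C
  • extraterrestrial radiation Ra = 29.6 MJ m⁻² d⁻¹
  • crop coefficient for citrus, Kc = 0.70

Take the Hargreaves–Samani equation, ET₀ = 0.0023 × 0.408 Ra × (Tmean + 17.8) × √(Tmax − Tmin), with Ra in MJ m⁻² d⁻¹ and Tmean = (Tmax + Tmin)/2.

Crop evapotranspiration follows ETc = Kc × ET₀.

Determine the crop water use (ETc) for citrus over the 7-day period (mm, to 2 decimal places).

18.98 mm

Tmean = (32.2 + 22.7)/2 = 27.45 °C
0.408 Ra = 0.408 × 29.6 = 12.0768 mm/d equivalent
ET₀ = 0.0023 × 12.0768 × (27.45 + 17.8) × √9.5 = 0.0023 × 12.0768 × 45.25 × 3.0822 = 3.8740 mm/d
ETc = Kc × ET₀ = 0.70 × 3.8740 = 2.7118 mm/d
Over 7 days: 2.7118 × 7 = 18.983 mm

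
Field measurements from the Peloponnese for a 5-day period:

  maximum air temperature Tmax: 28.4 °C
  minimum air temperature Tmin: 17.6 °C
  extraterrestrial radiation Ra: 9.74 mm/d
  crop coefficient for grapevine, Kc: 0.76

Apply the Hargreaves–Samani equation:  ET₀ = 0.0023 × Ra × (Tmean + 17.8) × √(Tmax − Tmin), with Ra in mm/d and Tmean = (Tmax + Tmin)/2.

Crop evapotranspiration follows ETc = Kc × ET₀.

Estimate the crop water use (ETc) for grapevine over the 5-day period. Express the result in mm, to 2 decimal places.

11.41 mm

Tmean = (28.4 + 17.6)/2 = 23.00 °C
ET₀ = 0.0023 × 9.74 × (23.00 + 17.8) × √10.8 = 0.0023 × 9.74 × 40.80 × 3.2863 = 3.0037 mm/d
ETc = Kc × ET₀ = 0.76 × 3.0037 = 2.2828 mm/d
Over 5 days: 2.2828 × 5 = 11.414 mm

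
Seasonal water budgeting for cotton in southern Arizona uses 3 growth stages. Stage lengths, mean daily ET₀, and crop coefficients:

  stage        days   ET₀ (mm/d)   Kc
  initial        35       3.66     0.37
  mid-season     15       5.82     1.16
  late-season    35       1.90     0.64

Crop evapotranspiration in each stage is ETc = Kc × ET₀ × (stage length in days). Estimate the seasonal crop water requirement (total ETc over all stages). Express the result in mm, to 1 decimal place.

191.2 mm

initial: 0.37 × 3.66 × 35 = 47.40 mm
mid-season: 1.16 × 5.82 × 15 = 101.27 mm
late-season: 0.64 × 1.90 × 35 = 42.56 mm
Seasonal total = 191.23 mm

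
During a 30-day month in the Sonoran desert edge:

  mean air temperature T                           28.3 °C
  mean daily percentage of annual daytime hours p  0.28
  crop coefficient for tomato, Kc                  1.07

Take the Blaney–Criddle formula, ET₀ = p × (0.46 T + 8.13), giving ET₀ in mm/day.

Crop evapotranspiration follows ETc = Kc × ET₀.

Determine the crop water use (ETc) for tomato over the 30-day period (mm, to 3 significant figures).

190 mm

ET₀ = 0.28 × (0.46 × 28.3 + 8.13) = 0.28 × 21.148 = 5.9214 mm/d
ETc = Kc × ET₀ = 1.07 × 5.9214 = 6.3359 mm/d
Over 30 days: 6.3359 × 30 = 190.077 mm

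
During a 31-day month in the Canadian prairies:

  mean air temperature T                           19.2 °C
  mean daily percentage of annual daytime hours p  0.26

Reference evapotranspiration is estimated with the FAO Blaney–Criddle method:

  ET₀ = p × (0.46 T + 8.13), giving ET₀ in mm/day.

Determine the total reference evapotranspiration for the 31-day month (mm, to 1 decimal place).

136.7 mm

ET₀ = 0.26 × (0.46 × 19.2 + 8.13) = 0.26 × 16.962 = 4.4101 mm/d
Monthly total = 4.4101 × 31 = 136.713 mm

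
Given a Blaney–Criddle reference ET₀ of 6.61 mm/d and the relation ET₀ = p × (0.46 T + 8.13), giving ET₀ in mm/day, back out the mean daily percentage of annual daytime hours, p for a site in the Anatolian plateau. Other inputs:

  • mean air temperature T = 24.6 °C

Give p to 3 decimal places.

0.340

p = ET₀ / (0.46 T + 8.13) = 6.61 / (0.46 × 24.6 + 8.13) = 6.61 / 19.446 = 0.3399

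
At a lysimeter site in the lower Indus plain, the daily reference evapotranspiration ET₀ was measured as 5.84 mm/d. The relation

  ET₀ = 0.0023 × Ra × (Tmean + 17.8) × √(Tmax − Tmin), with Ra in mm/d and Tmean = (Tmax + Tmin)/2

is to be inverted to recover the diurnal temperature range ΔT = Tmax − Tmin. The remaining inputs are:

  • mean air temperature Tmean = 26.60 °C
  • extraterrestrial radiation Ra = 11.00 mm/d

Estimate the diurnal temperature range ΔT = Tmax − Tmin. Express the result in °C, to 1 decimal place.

27.0 °C

√ΔT = ET₀ / [0.0023 × Ra × (Tmean+17.8)] = 5.84 / (0.0023 × 11.00 × 44.40) = 5.1989
ΔT = 5.1989² = 27.029 °C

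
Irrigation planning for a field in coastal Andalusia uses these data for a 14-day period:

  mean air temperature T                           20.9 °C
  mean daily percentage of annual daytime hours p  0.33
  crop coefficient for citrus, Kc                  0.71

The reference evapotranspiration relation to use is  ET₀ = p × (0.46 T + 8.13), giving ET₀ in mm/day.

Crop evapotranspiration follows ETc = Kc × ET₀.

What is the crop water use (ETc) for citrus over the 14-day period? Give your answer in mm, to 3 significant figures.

ET₀ = 0.33 × (0.46 × 20.9 + 8.13) = 0.33 × 17.744 = 5.8555 mm/d
ETc = Kc × ET₀ = 0.71 × 5.8555 = 4.1574 mm/d
Over 14 days: 4.1574 × 14 = 58.204 mm

58.2 mm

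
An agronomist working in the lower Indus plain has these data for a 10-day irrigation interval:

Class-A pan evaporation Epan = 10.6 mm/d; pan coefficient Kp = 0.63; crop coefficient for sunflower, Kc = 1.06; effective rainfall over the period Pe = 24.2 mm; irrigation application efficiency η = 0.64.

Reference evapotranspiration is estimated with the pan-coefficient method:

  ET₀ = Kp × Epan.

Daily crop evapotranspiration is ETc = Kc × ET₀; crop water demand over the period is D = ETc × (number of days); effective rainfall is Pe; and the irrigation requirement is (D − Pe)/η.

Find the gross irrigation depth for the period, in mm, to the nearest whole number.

73 mm

ET₀ = 0.63 × 10.6 = 6.6780 mm/d
ETc = Kc × ET₀ = 1.06 × 6.6780 = 7.0787 mm/d
Crop demand D = ETc × 10 d = 7.0787 × 10 = 70.787 mm
D − Pe = 70.787 − 24.2 = 46.587 mm
Gross irrigation = 46.587 / 0.64 = 72.792 mm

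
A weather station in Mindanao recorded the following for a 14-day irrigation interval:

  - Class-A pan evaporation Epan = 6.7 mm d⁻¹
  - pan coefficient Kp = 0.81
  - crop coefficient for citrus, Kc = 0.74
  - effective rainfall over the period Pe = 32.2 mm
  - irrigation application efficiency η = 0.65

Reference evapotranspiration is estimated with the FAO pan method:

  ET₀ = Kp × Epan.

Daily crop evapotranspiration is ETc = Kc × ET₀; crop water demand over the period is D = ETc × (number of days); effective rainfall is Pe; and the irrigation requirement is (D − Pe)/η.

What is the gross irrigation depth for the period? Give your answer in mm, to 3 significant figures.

ET₀ = 0.81 × 6.7 = 5.4270 mm/d
ETc = Kc × ET₀ = 0.74 × 5.4270 = 4.0160 mm/d
Crop demand D = ETc × 14 d = 4.0160 × 14 = 56.224 mm
D − Pe = 56.224 − 32.2 = 24.024 mm
Gross irrigation = 24.024 / 0.65 = 36.960 mm

37.0 mm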